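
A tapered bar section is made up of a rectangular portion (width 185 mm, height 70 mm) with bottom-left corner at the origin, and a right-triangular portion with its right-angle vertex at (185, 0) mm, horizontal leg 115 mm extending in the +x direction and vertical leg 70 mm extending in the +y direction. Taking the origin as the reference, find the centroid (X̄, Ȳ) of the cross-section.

rectangular portion: A = 185 × 70 = 12950.00, centroid at (92.50, 35.00).
triangular portion: A = ½·115·70 = 4025.00, centroid at (223.33, 23.33).
ΣA = 16975.00 mm², ΣAX̄ = 2096791.67 mm³, ΣAȲ = 547166.67 mm³.
X̄ = 2096791.67/16975.00 = 123.52 mm; Ȳ = 547166.67/16975.00 = 32.23 mm.

X̄ = 123.52 mm, Ȳ = 32.23 mm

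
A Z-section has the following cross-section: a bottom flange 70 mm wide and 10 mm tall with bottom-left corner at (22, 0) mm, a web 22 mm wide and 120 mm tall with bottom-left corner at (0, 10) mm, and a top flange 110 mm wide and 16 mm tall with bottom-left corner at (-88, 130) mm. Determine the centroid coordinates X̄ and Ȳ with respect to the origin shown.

X̄ = 2.13 mm, Ȳ = 84.55 mm

bottom flange: A = 70 × 10 = 700.00, centroid at (57.00, 5.00).
web: A = 22 × 120 = 2640.00, centroid at (11.00, 70.00).
top flange: A = 110 × 16 = 1760.00, centroid at (-33.00, 138.00).
ΣA = 5100.00 mm², ΣAX̄ = 10860.00 mm³, ΣAȲ = 431180.00 mm³.
X̄ = 10860.00/5100.00 = 2.13 mm; Ȳ = 431180.00/5100.00 = 84.55 mm.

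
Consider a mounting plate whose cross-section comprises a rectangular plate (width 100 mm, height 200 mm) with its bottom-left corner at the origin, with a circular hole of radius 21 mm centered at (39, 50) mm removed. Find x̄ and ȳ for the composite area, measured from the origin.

Part | A | x̄ᵢ | ȳᵢ | A·x̄ᵢ | A·ȳᵢ
plate | 20000.00 | 50.00 | 100.00 | 1000000.00 | 2000000.00
hole | -1385.44 | 39.00 | 50.00 | -54032.25 | -69272.12
Σ | 18614.56 |  |  | 945967.75 | 1930727.88
x̄ = 945967.75 / 18614.56 = 50.82 mm
ȳ = 1930727.88 / 18614.56 = 103.72 mm

x̄ = 50.82 mm, ȳ = 103.72 mm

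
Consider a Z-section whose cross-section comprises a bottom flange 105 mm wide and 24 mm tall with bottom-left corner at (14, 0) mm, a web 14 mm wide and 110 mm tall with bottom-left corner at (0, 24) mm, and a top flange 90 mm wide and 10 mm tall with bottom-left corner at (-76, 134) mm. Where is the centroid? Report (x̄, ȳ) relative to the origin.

Part | A | x̄ᵢ | ȳᵢ | A·x̄ᵢ | A·ȳᵢ
bottom flange | 2520.00 | 66.50 | 12.00 | 167580.00 | 30240.00
web | 1540.00 | 7.00 | 79.00 | 10780.00 | 121660.00
top flange | 900.00 | -31.00 | 139.00 | -27900.00 | 125100.00
Σ | 4960.00 |  |  | 150460.00 | 277000.00
x̄ = 150460.00 / 4960.00 = 30.33 mm
ȳ = 277000.00 / 4960.00 = 55.85 mm

x̄ = 30.33 mm, ȳ = 55.85 mm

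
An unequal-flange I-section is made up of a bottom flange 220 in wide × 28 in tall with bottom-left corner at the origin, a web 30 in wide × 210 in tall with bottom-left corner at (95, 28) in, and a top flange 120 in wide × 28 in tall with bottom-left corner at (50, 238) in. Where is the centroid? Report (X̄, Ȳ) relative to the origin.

X̄ = 110.00 in, Ȳ = 111.94 in

bottom flange: A = 220 × 28 = 6160.00, centroid at (110.00, 14.00).
web: A = 30 × 210 = 6300.00, centroid at (110.00, 133.00).
top flange: A = 120 × 28 = 3360.00, centroid at (110.00, 252.00).
ΣA = 15820.00 in², ΣAX̄ = 1740200.00 in³, ΣAȲ = 1770860.00 in³.
X̄ = 1740200.00/15820.00 = 110.00 in; Ȳ = 1770860.00/15820.00 = 111.94 in.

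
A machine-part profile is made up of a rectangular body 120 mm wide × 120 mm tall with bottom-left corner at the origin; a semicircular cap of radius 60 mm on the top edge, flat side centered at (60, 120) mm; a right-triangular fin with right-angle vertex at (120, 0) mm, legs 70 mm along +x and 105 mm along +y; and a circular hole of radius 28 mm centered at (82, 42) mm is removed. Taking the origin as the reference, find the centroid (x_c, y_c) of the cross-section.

Part | A | x̄ᵢ | ȳᵢ | A·x̄ᵢ | A·ȳᵢ
rectangular body | 14400.00 | 60.00 | 60.00 | 864000.00 | 864000.00
semicircular top | 5654.87 | 60.00 | 145.46 | 339292.01 | 822584.01
triangular fin | 3675.00 | 143.33 | 35.00 | 526750.00 | 128625.00
hole | -2463.01 | 82.00 | 42.00 | -201966.71 | -103446.36
Σ | 21266.86 |  |  | 1528075.30 | 1711762.65
x_c = 1528075.30 / 21266.86 = 71.85 mm
y_c = 1711762.65 / 21266.86 = 80.49 mm

x_c = 71.85 mm, y_c = 80.49 mm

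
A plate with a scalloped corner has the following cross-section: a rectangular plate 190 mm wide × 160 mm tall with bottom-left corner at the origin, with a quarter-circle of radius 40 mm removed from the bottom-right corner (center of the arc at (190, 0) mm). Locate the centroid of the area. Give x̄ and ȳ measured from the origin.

plate: A = 190 × 160 = 30400.00, centroid at (95.00, 80.00).
removed quarter-circle: A = −¼π·40² = -1256.64, centroid at (173.02, 16.98).
ΣA = 29143.36 mm²
ΣAx̄ = (30400.00)(95.00) + (-1256.64)(173.02) = 2670572.29 mm³
ΣAȳ = (30400.00)(80.00) + (-1256.64)(16.98) = 2410666.67 mm³
x̄ = 2670572.29 / 29143.36 = 91.64 mm
ȳ = 2410666.67 / 29143.36 = 82.72 mm

x̄ = 91.64 mm, ȳ = 82.72 mm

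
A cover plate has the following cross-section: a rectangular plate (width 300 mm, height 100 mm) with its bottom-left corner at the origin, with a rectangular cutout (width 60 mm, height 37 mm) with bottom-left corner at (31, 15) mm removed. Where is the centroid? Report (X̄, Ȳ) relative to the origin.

X̄ = 157.11 mm, Ȳ = 51.32 mm

plate: A = 300 × 100 = 30000.00, centroid at (150.00, 50.00).
hole: A = −(60 × 37) = -2220.00, centroid at (61.00, 33.50).
ΣA = 27780.00 mm², ΣAX̄ = 4364580.00 mm³, ΣAȲ = 1425630.00 mm³.
X̄ = 4364580.00/27780.00 = 157.11 mm; Ȳ = 1425630.00/27780.00 = 51.32 mm.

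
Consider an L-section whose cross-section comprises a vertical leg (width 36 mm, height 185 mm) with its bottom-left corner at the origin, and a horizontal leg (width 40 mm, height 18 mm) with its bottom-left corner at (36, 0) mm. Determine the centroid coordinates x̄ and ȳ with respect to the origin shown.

x̄ = 21.71 mm, ȳ = 84.35 mm

vertical leg: A = 36 × 185 = 6660.00, centroid at (18.00, 92.50).
horizontal leg: A = 40 × 18 = 720.00, centroid at (56.00, 9.00).
ΣA = 7380.00 mm²
ΣAx̄ = (6660.00)(18.00) + (720.00)(56.00) = 160200.00 mm³
ΣAȳ = (6660.00)(92.50) + (720.00)(9.00) = 622530.00 mm³
x̄ = 160200.00 / 7380.00 = 21.71 mm
ȳ = 622530.00 / 7380.00 = 84.35 mm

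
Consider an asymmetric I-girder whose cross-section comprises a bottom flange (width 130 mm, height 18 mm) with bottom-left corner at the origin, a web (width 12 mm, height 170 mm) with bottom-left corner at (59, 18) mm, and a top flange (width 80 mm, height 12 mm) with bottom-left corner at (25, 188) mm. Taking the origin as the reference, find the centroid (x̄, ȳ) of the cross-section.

bottom flange: A = 130 × 18 = 2340.00, centroid at (65.00, 9.00).
web: A = 12 × 170 = 2040.00, centroid at (65.00, 103.00).
top flange: A = 80 × 12 = 960.00, centroid at (65.00, 194.00).
ΣA = 5340.00 mm², ΣAx̄ = 347100.00 mm³, ΣAȳ = 417420.00 mm³.
x̄ = 347100.00/5340.00 = 65.00 mm; ȳ = 417420.00/5340.00 = 78.17 mm.

x̄ = 65.00 mm, ȳ = 78.17 mm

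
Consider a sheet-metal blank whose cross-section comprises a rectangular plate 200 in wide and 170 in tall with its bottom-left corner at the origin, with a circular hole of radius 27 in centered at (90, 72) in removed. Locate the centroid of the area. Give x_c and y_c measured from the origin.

Part | A | x̄ᵢ | ȳᵢ | A·x̄ᵢ | A·ȳᵢ
plate | 34000.00 | 100.00 | 85.00 | 3400000.00 | 2890000.00
hole | -2290.22 | 90.00 | 72.00 | -206119.89 | -164895.92
Σ | 31709.78 |  |  | 3193880.11 | 2725104.08
x_c = 3193880.11 / 31709.78 = 100.72 in
y_c = 2725104.08 / 31709.78 = 85.94 in

x_c = 100.72 in, y_c = 85.94 in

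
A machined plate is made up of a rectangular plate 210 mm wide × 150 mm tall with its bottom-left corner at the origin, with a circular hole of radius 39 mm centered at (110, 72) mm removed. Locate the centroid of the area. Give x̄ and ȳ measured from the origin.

x̄ = 104.11 mm, ȳ = 75.54 mm

plate: A = 210 × 150 = 31500.00, centroid at (105.00, 75.00).
hole: A = −π·39² = -4778.36, centroid at (110.00, 72.00).
ΣA = 26721.64 mm²
ΣAx̄ = (31500.00)(105.00) + (-4778.36)(110.00) = 2781880.13 mm³
ΣAȳ = (31500.00)(75.00) + (-4778.36)(72.00) = 2018457.91 mm³
x̄ = 2781880.13 / 26721.64 = 104.11 mm
ȳ = 2018457.91 / 26721.64 = 75.54 mm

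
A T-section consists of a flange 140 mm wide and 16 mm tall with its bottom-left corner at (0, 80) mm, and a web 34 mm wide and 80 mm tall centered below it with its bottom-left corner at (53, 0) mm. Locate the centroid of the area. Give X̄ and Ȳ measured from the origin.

X̄ = 70.00 mm, Ȳ = 61.68 mm

web: A = 34 × 80 = 2720.00, centroid at (70.00, 40.00).
flange: A = 140 × 16 = 2240.00, centroid at (70.00, 88.00).
ΣA = 4960.00 mm², ΣAX̄ = 347200.00 mm³, ΣAȲ = 305920.00 mm³.
X̄ = 347200.00/4960.00 = 70.00 mm; Ȳ = 305920.00/4960.00 = 61.68 mm.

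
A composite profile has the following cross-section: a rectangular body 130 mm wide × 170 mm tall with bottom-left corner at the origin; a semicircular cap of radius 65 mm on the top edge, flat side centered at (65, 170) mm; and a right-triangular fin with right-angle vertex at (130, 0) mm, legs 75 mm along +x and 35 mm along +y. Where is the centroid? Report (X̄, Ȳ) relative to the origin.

rectangular body: A = 130 × 170 = 22100.00, centroid at (65.00, 85.00).
semicircular top: A = ½π·65² = 6636.61, centroid at (65.00, 197.59).
triangular fin: A = ½·75·35 = 1312.50, centroid at (155.00, 11.67).
ΣA = 30049.11 mm²
ΣAX̄ = (22100.00)(65.00) + (6636.61)(65.00) + (1312.50)(155.00) = 2071317.44 mm³
ΣAȲ = (22100.00)(85.00) + (6636.61)(197.59) + (1312.50)(11.67) = 3205120.30 mm³
X̄ = 2071317.44 / 30049.11 = 68.93 mm
Ȳ = 3205120.30 / 30049.11 = 106.66 mm

X̄ = 68.93 mm, Ȳ = 106.66 mm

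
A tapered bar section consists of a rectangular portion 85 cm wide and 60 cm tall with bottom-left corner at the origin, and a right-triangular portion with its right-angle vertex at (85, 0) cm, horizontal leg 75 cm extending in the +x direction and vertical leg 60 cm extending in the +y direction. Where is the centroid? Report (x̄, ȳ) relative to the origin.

rectangular portion: A = 85 × 60 = 5100.00, centroid at (42.50, 30.00).
triangular portion: A = ½·75·60 = 2250.00, centroid at (110.00, 20.00).
ΣA = 7350.00 cm², ΣAx̄ = 464250.00 cm³, ΣAȳ = 198000.00 cm³.
x̄ = 464250.00/7350.00 = 63.16 cm; ȳ = 198000.00/7350.00 = 26.94 cm.

x̄ = 63.16 cm, ȳ = 26.94 cm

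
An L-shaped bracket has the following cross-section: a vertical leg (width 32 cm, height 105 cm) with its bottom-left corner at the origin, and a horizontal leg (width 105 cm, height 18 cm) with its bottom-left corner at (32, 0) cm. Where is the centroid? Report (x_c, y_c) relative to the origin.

x_c = 40.66 cm, y_c = 36.84 cm

Part | A | x̄ᵢ | ȳᵢ | A·x̄ᵢ | A·ȳᵢ
vertical leg | 3360.00 | 16.00 | 52.50 | 53760.00 | 176400.00
horizontal leg | 1890.00 | 84.50 | 9.00 | 159705.00 | 17010.00
Σ | 5250.00 |  |  | 213465.00 | 193410.00
x_c = 213465.00 / 5250.00 = 40.66 cm
y_c = 193410.00 / 5250.00 = 36.84 cm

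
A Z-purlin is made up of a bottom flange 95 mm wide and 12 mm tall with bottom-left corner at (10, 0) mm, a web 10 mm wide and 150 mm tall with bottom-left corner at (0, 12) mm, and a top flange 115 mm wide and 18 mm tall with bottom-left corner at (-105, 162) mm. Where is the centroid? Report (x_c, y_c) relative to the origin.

Part | A | x̄ᵢ | ȳᵢ | A·x̄ᵢ | A·ȳᵢ
bottom flange | 1140.00 | 57.50 | 6.00 | 65550.00 | 6840.00
web | 1500.00 | 5.00 | 87.00 | 7500.00 | 130500.00
top flange | 2070.00 | -47.50 | 171.00 | -98325.00 | 353970.00
Σ | 4710.00 |  |  | -25275.00 | 491310.00
x_c = -25275.00 / 4710.00 = -5.37 mm
y_c = 491310.00 / 4710.00 = 104.31 mm

x_c = -5.37 mm, y_c = 104.31 mm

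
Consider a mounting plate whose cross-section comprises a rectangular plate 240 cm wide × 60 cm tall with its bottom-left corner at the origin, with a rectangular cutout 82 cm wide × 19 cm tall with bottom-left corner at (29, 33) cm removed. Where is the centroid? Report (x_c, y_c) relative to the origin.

plate: A = 240 × 60 = 14400.00, centroid at (120.00, 30.00).
hole: A = −(82 × 19) = -1558.00, centroid at (70.00, 42.50).
ΣA = 12842.00 cm²
ΣAx_c = (14400.00)(120.00) + (-1558.00)(70.00) = 1618940.00 cm³
ΣAy_c = (14400.00)(30.00) + (-1558.00)(42.50) = 365785.00 cm³
x_c = 1618940.00 / 12842.00 = 126.07 cm
y_c = 365785.00 / 12842.00 = 28.48 cm

x_c = 126.07 cm, y_c = 28.48 cm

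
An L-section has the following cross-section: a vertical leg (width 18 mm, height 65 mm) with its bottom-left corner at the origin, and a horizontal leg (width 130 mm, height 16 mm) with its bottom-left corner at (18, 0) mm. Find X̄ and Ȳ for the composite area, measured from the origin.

X̄ = 56.36 mm, Ȳ = 16.82 mm

vertical leg: A = 18 × 65 = 1170.00, centroid at (9.00, 32.50).
horizontal leg: A = 130 × 16 = 2080.00, centroid at (83.00, 8.00).
ΣA = 3250.00 mm², ΣAX̄ = 183170.00 mm³, ΣAȲ = 54665.00 mm³.
X̄ = 183170.00/3250.00 = 56.36 mm; Ȳ = 54665.00/3250.00 = 16.82 mm.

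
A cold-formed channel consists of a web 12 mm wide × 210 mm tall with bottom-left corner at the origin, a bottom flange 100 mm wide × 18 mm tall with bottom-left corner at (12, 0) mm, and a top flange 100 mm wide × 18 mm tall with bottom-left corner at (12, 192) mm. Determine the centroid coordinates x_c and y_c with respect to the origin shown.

web: A = 12 × 210 = 2520.00, centroid at (6.00, 105.00).
bottom flange: A = 100 × 18 = 1800.00, centroid at (62.00, 9.00).
top flange: A = 100 × 18 = 1800.00, centroid at (62.00, 201.00).
ΣA = 6120.00 mm²
ΣAx_c = (2520.00)(6.00) + (1800.00)(62.00) + (1800.00)(62.00) = 238320.00 mm³
ΣAy_c = (2520.00)(105.00) + (1800.00)(9.00) + (1800.00)(201.00) = 642600.00 mm³
x_c = 238320.00 / 6120.00 = 38.94 mm
y_c = 642600.00 / 6120.00 = 105.00 mm

x_c = 38.94 mm, y_c = 105.00 mm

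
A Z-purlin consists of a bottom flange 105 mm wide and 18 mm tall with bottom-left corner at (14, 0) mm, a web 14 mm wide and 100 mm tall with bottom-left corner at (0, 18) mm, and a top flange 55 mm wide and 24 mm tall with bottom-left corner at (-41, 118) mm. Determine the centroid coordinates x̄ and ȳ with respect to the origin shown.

Part | A | x̄ᵢ | ȳᵢ | A·x̄ᵢ | A·ȳᵢ
bottom flange | 1890.00 | 66.50 | 9.00 | 125685.00 | 17010.00
web | 1400.00 | 7.00 | 68.00 | 9800.00 | 95200.00
top flange | 1320.00 | -13.50 | 130.00 | -17820.00 | 171600.00
Σ | 4610.00 |  |  | 117665.00 | 283810.00
x̄ = 117665.00 / 4610.00 = 25.52 mm
ȳ = 283810.00 / 4610.00 = 61.56 mm

x̄ = 25.52 mm, ȳ = 61.56 mm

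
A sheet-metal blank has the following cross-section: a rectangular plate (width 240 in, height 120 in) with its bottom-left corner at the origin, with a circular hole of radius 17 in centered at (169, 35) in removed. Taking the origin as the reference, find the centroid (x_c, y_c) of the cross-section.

plate: A = 240 × 120 = 28800.00, centroid at (120.00, 60.00).
hole: A = −π·17² = -907.92, centroid at (169.00, 35.00).
ΣA = 27892.08 in², ΣAx_c = 3302561.47 in³, ΣAy_c = 1696222.79 in³.
x_c = 3302561.47/27892.08 = 118.40 in; y_c = 1696222.79/27892.08 = 60.81 in.

x_c = 118.40 in, y_c = 60.81 in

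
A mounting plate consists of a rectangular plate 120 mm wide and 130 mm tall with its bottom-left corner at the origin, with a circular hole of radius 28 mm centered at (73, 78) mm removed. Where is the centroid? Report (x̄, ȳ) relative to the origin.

x̄ = 57.56 mm, ȳ = 62.56 mm

plate: A = 120 × 130 = 15600.00, centroid at (60.00, 65.00).
hole: A = −π·28² = -2463.01, centroid at (73.00, 78.00).
ΣA = 13136.99 mm²
ΣAx̄ = (15600.00)(60.00) + (-2463.01)(73.00) = 756200.37 mm³
ΣAȳ = (15600.00)(65.00) + (-2463.01)(78.00) = 821885.33 mm³
x̄ = 756200.37 / 13136.99 = 57.56 mm
ȳ = 821885.33 / 13136.99 = 62.56 mm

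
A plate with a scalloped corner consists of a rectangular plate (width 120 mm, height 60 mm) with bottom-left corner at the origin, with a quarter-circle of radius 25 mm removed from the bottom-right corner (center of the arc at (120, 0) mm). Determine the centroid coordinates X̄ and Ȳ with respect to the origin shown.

X̄ = 56.39 mm, Ȳ = 31.42 mm

plate: A = 120 × 60 = 7200.00, centroid at (60.00, 30.00).
removed quarter-circle: A = −¼π·25² = -490.87, centroid at (109.39, 10.61).
ΣA = 6709.13 mm², ΣAX̄ = 378303.47 mm³, ΣAȲ = 210791.67 mm³.
X̄ = 378303.47/6709.13 = 56.39 mm; Ȳ = 210791.67/6709.13 = 31.42 mm.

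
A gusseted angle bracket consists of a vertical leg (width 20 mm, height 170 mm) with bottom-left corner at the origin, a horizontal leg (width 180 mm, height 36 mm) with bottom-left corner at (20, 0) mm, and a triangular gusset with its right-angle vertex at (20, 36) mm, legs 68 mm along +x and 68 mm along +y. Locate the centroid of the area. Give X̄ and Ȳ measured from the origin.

vertical leg: A = 20 × 170 = 3400.00, centroid at (10.00, 85.00).
horizontal leg: A = 180 × 36 = 6480.00, centroid at (110.00, 18.00).
gusset: A = ½·68·68 = 2312.00, centroid at (42.67, 58.67).
ΣA = 12192.00 mm²
ΣAX̄ = (3400.00)(10.00) + (6480.00)(110.00) + (2312.00)(42.67) = 845445.33 mm³
ΣAȲ = (3400.00)(85.00) + (6480.00)(18.00) + (2312.00)(58.67) = 541277.33 mm³
X̄ = 845445.33 / 12192.00 = 69.34 mm
Ȳ = 541277.33 / 12192.00 = 44.40 mm

X̄ = 69.34 mm, Ȳ = 44.40 mm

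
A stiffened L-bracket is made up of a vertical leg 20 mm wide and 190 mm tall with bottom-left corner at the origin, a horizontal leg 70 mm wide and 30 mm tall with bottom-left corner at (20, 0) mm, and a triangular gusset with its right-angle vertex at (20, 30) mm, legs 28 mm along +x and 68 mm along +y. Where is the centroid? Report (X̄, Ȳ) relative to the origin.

vertical leg: A = 20 × 190 = 3800.00, centroid at (10.00, 95.00).
horizontal leg: A = 70 × 30 = 2100.00, centroid at (55.00, 15.00).
gusset: A = ½·28·68 = 952.00, centroid at (29.33, 52.67).
ΣA = 6852.00 mm², ΣAX̄ = 181425.33 mm³, ΣAȲ = 442638.67 mm³.
X̄ = 181425.33/6852.00 = 26.48 mm; Ȳ = 442638.67/6852.00 = 64.60 mm.

X̄ = 26.48 mm, Ȳ = 64.60 mm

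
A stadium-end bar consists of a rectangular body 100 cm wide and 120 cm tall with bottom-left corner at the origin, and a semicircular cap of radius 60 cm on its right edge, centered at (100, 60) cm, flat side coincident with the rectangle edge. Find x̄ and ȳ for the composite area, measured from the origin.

x̄ = 74.17 cm, ȳ = 60.00 cm

Part | A | x̄ᵢ | ȳᵢ | A·x̄ᵢ | A·ȳᵢ
rectangular body | 12000.00 | 50.00 | 60.00 | 600000.00 | 720000.00
semicircular end | 5654.87 | 125.46 | 60.00 | 709486.68 | 339292.01
Σ | 17654.87 |  |  | 1309486.68 | 1059292.01
x̄ = 1309486.68 / 17654.87 = 74.17 cm
ȳ = 1059292.01 / 17654.87 = 60.00 cm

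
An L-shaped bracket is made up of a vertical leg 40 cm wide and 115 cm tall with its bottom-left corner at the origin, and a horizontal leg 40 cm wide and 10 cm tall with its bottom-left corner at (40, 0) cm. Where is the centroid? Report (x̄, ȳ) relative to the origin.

x̄ = 23.20 cm, ȳ = 53.30 cm

Part | A | x̄ᵢ | ȳᵢ | A·x̄ᵢ | A·ȳᵢ
vertical leg | 4600.00 | 20.00 | 57.50 | 92000.00 | 264500.00
horizontal leg | 400.00 | 60.00 | 5.00 | 24000.00 | 2000.00
Σ | 5000.00 |  |  | 116000.00 | 266500.00
x̄ = 116000.00 / 5000.00 = 23.20 cm
ȳ = 266500.00 / 5000.00 = 53.30 cm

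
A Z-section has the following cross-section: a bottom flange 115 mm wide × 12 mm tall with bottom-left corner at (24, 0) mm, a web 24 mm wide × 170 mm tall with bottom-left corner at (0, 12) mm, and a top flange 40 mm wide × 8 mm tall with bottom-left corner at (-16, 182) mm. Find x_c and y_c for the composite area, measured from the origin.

x_c = 28.15 mm, y_c = 80.20 mm

Part | A | x̄ᵢ | ȳᵢ | A·x̄ᵢ | A·ȳᵢ
bottom flange | 1380.00 | 81.50 | 6.00 | 112470.00 | 8280.00
web | 4080.00 | 12.00 | 97.00 | 48960.00 | 395760.00
top flange | 320.00 | 4.00 | 186.00 | 1280.00 | 59520.00
Σ | 5780.00 |  |  | 162710.00 | 463560.00
x_c = 162710.00 / 5780.00 = 28.15 mm
y_c = 463560.00 / 5780.00 = 80.20 mm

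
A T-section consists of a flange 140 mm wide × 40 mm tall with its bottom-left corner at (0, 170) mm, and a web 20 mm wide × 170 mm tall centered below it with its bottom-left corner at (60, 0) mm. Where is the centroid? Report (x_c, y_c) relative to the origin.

x_c = 70.00 mm, y_c = 150.33 mm

web: A = 20 × 170 = 3400.00, centroid at (70.00, 85.00).
flange: A = 140 × 40 = 5600.00, centroid at (70.00, 190.00).
ΣA = 9000.00 mm², ΣAx_c = 630000.00 mm³, ΣAy_c = 1353000.00 mm³.
x_c = 630000.00/9000.00 = 70.00 mm; y_c = 1353000.00/9000.00 = 150.33 mm.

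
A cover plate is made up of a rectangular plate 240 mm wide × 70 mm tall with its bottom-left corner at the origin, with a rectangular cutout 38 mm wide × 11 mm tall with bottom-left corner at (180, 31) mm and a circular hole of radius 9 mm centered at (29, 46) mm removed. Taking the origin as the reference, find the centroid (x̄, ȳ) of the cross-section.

Part | A | x̄ᵢ | ȳᵢ | A·x̄ᵢ | A·ȳᵢ
plate | 16800.00 | 120.00 | 35.00 | 2016000.00 | 588000.00
hole 1 | -418.00 | 199.00 | 36.50 | -83182.00 | -15257.00
hole 2 | -254.47 | 29.00 | 46.00 | -7379.60 | -11705.57
Σ | 16127.53 |  |  | 1925438.40 | 561037.43
x̄ = 1925438.40 / 16127.53 = 119.39 mm
ȳ = 561037.43 / 16127.53 = 34.79 mm

x̄ = 119.39 mm, ȳ = 34.79 mm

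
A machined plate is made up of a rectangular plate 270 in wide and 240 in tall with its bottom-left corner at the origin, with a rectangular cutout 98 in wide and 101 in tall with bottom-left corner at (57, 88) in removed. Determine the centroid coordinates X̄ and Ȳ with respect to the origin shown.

plate: A = 270 × 240 = 64800.00, centroid at (135.00, 120.00).
hole: A = −(98 × 101) = -9898.00, centroid at (106.00, 138.50).
ΣA = 54902.00 in²
ΣAX̄ = (64800.00)(135.00) + (-9898.00)(106.00) = 7698812.00 in³
ΣAȲ = (64800.00)(120.00) + (-9898.00)(138.50) = 6405127.00 in³
X̄ = 7698812.00 / 54902.00 = 140.23 in
Ȳ = 6405127.00 / 54902.00 = 116.66 in

X̄ = 140.23 in, Ȳ = 116.66 in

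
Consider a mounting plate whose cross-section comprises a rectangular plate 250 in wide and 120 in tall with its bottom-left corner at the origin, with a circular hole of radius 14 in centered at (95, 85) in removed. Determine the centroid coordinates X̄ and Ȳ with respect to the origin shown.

X̄ = 125.63 in, Ȳ = 59.48 in

plate: A = 250 × 120 = 30000.00, centroid at (125.00, 60.00).
hole: A = −π·14² = -615.75, centroid at (95.00, 85.00).
ΣA = 29384.25 in², ΣAX̄ = 3691503.54 in³, ΣAȲ = 1747661.07 in³.
X̄ = 3691503.54/29384.25 = 125.63 in; Ȳ = 1747661.07/29384.25 = 59.48 in.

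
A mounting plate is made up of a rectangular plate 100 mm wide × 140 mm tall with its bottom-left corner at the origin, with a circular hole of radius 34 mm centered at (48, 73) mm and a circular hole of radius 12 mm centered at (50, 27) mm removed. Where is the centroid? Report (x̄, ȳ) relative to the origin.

plate: A = 100 × 140 = 14000.00, centroid at (50.00, 70.00).
hole 1: A = −π·34² = -3631.68, centroid at (48.00, 73.00).
hole 2: A = −π·12² = -452.39, centroid at (50.00, 27.00).
ΣA = 9915.93 mm², ΣAx̄ = 503059.84 mm³, ΣAȳ = 702672.77 mm³.
x̄ = 503059.84/9915.93 = 50.73 mm; ȳ = 702672.77/9915.93 = 70.86 mm.

x̄ = 50.73 mm, ȳ = 70.86 mm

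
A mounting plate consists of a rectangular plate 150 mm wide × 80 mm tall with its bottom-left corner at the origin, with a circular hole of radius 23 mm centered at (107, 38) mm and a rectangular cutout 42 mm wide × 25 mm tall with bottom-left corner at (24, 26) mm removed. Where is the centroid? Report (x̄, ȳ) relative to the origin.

Part | A | x̄ᵢ | ȳᵢ | A·x̄ᵢ | A·ȳᵢ
plate | 12000.00 | 75.00 | 40.00 | 900000.00 | 480000.00
hole 1 | -1661.90 | 107.00 | 38.00 | -177823.57 | -63152.30
hole 2 | -1050.00 | 45.00 | 38.50 | -47250.00 | -40425.00
Σ | 9288.10 |  |  | 674926.43 | 376422.70
x̄ = 674926.43 / 9288.10 = 72.67 mm
ȳ = 376422.70 / 9288.10 = 40.53 mm

x̄ = 72.67 mm, ȳ = 40.53 mm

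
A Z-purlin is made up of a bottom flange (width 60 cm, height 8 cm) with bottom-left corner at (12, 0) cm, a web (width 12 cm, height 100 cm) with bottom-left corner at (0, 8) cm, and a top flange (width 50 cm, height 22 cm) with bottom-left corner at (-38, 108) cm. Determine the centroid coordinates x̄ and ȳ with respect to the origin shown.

x̄ = 4.70 cm, ȳ = 72.81 cm

bottom flange: A = 60 × 8 = 480.00, centroid at (42.00, 4.00).
web: A = 12 × 100 = 1200.00, centroid at (6.00, 58.00).
top flange: A = 50 × 22 = 1100.00, centroid at (-13.00, 119.00).
ΣA = 2780.00 cm², ΣAx̄ = 13060.00 cm³, ΣAȳ = 202420.00 cm³.
x̄ = 13060.00/2780.00 = 4.70 cm; ȳ = 202420.00/2780.00 = 72.81 cm.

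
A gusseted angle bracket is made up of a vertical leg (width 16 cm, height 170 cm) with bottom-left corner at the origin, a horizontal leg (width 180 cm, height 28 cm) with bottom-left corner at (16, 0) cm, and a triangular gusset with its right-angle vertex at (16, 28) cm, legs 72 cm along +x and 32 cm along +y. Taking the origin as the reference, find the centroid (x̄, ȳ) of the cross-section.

vertical leg: A = 16 × 170 = 2720.00, centroid at (8.00, 85.00).
horizontal leg: A = 180 × 28 = 5040.00, centroid at (106.00, 14.00).
gusset: A = ½·72·32 = 1152.00, centroid at (40.00, 38.67).
ΣA = 8912.00 cm², ΣAx̄ = 602080.00 cm³, ΣAȳ = 346304.00 cm³.
x̄ = 602080.00/8912.00 = 67.56 cm; ȳ = 346304.00/8912.00 = 38.86 cm.

x̄ = 67.56 cm, ȳ = 38.86 cm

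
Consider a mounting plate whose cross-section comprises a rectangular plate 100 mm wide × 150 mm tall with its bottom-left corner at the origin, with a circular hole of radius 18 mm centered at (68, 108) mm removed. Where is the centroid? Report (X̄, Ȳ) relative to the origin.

X̄ = 48.69 mm, Ȳ = 72.60 mm

plate: A = 100 × 150 = 15000.00, centroid at (50.00, 75.00).
hole: A = −π·18² = -1017.88, centroid at (68.00, 108.00).
ΣA = 13982.12 mm²
ΣAX̄ = (15000.00)(50.00) + (-1017.88)(68.00) = 680784.43 mm³
ΣAȲ = (15000.00)(75.00) + (-1017.88)(108.00) = 1015069.39 mm³
X̄ = 680784.43 / 13982.12 = 48.69 mm
Ȳ = 1015069.39 / 13982.12 = 72.60 mm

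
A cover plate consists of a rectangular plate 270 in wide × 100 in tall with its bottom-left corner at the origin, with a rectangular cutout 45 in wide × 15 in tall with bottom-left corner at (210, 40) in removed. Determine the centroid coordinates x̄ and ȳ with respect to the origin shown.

x̄ = 132.50 in, ȳ = 50.06 in

plate: A = 270 × 100 = 27000.00, centroid at (135.00, 50.00).
hole: A = −(45 × 15) = -675.00, centroid at (232.50, 47.50).
ΣA = 26325.00 in²
ΣAx̄ = (27000.00)(135.00) + (-675.00)(232.50) = 3488062.50 in³
ΣAȳ = (27000.00)(50.00) + (-675.00)(47.50) = 1317937.50 in³
x̄ = 3488062.50 / 26325.00 = 132.50 in
ȳ = 1317937.50 / 26325.00 = 50.06 in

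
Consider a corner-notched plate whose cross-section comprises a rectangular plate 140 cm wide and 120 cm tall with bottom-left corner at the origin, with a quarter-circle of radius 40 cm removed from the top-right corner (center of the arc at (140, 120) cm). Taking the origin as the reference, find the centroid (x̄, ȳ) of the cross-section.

plate: A = 140 × 120 = 16800.00, centroid at (70.00, 60.00).
removed quarter-circle: A = −¼π·40² = -1256.64, centroid at (123.02, 103.02).
ΣA = 15543.36 cm², ΣAx̄ = 1021404.14 cm³, ΣAȳ = 878536.89 cm³.
x̄ = 1021404.14/15543.36 = 65.71 cm; ȳ = 878536.89/15543.36 = 56.52 cm.

x̄ = 65.71 cm, ȳ = 56.52 cm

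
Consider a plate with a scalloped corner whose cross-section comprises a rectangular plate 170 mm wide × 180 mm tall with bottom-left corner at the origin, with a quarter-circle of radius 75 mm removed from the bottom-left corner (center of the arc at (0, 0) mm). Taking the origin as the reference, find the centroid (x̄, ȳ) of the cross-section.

x̄ = 93.97 mm, ȳ = 99.82 mm

Part | A | x̄ᵢ | ȳᵢ | A·x̄ᵢ | A·ȳᵢ
plate | 30600.00 | 85.00 | 90.00 | 2601000.00 | 2754000.00
removed quarter-circle | -4417.86 | 31.83 | 31.83 | -140625.00 | -140625.00
Σ | 26182.14 |  |  | 2460375.00 | 2613375.00
x̄ = 2460375.00 / 26182.14 = 93.97 mm
ȳ = 2613375.00 / 26182.14 = 99.82 mm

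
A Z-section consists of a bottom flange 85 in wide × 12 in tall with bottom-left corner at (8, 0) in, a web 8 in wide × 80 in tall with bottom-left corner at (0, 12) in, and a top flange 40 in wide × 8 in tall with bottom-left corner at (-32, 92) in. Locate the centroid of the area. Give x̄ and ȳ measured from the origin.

bottom flange: A = 85 × 12 = 1020.00, centroid at (50.50, 6.00).
web: A = 8 × 80 = 640.00, centroid at (4.00, 52.00).
top flange: A = 40 × 8 = 320.00, centroid at (-12.00, 96.00).
ΣA = 1980.00 in², ΣAx̄ = 50230.00 in³, ΣAȳ = 70120.00 in³.
x̄ = 50230.00/1980.00 = 25.37 in; ȳ = 70120.00/1980.00 = 35.41 in.

x̄ = 25.37 in, ȳ = 35.41 in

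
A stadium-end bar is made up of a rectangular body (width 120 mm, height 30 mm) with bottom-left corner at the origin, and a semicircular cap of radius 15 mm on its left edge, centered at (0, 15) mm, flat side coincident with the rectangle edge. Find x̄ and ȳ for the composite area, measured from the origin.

rectangular body: A = 120 × 30 = 3600.00, centroid at (60.00, 15.00).
semicircular end: A = ½π·15² = 353.43, centroid at (-6.37, 15.00).
ΣA = 3953.43 mm²
ΣAx̄ = (3600.00)(60.00) + (353.43)(-6.37) = 213750.00 mm³
ΣAȳ = (3600.00)(15.00) + (353.43)(15.00) = 59301.44 mm³
x̄ = 213750.00 / 3953.43 = 54.07 mm
ȳ = 59301.44 / 3953.43 = 15.00 mm

x̄ = 54.07 mm, ȳ = 15.00 mm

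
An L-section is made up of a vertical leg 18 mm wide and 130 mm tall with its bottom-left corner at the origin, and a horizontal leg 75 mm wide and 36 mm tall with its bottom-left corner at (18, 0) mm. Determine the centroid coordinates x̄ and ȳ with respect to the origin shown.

vertical leg: A = 18 × 130 = 2340.00, centroid at (9.00, 65.00).
horizontal leg: A = 75 × 36 = 2700.00, centroid at (55.50, 18.00).
ΣA = 5040.00 mm²
ΣAx̄ = (2340.00)(9.00) + (2700.00)(55.50) = 170910.00 mm³
ΣAȳ = (2340.00)(65.00) + (2700.00)(18.00) = 200700.00 mm³
x̄ = 170910.00 / 5040.00 = 33.91 mm
ȳ = 200700.00 / 5040.00 = 39.82 mm

x̄ = 33.91 mm, ȳ = 39.82 mm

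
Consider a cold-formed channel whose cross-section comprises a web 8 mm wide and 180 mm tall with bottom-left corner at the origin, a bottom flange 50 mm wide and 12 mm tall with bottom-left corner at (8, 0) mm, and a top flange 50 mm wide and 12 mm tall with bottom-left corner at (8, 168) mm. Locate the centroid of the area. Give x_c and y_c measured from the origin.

x_c = 17.18 mm, y_c = 90.00 mm

web: A = 8 × 180 = 1440.00, centroid at (4.00, 90.00).
bottom flange: A = 50 × 12 = 600.00, centroid at (33.00, 6.00).
top flange: A = 50 × 12 = 600.00, centroid at (33.00, 174.00).
ΣA = 2640.00 mm²
ΣAx_c = (1440.00)(4.00) + (600.00)(33.00) + (600.00)(33.00) = 45360.00 mm³
ΣAy_c = (1440.00)(90.00) + (600.00)(6.00) + (600.00)(174.00) = 237600.00 mm³
x_c = 45360.00 / 2640.00 = 17.18 mm
y_c = 237600.00 / 2640.00 = 90.00 mm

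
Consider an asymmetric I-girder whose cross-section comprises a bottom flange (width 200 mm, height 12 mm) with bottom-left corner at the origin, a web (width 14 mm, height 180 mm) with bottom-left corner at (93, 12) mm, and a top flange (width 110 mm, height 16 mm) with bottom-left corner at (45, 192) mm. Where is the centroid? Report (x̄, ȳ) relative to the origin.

Part | A | x̄ᵢ | ȳᵢ | A·x̄ᵢ | A·ȳᵢ
bottom flange | 2400.00 | 100.00 | 6.00 | 240000.00 | 14400.00
web | 2520.00 | 100.00 | 102.00 | 252000.00 | 257040.00
top flange | 1760.00 | 100.00 | 200.00 | 176000.00 | 352000.00
Σ | 6680.00 |  |  | 668000.00 | 623440.00
x̄ = 668000.00 / 6680.00 = 100.00 mm
ȳ = 623440.00 / 6680.00 = 93.33 mm

x̄ = 100.00 mm, ȳ = 93.33 mm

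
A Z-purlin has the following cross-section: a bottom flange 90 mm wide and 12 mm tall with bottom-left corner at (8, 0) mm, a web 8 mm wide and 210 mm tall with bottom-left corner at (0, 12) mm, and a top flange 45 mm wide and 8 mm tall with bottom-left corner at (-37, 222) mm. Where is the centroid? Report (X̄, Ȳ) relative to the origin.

X̄ = 18.83 mm, Ȳ = 91.15 mm

bottom flange: A = 90 × 12 = 1080.00, centroid at (53.00, 6.00).
web: A = 8 × 210 = 1680.00, centroid at (4.00, 117.00).
top flange: A = 45 × 8 = 360.00, centroid at (-14.50, 226.00).
ΣA = 3120.00 mm²
ΣAX̄ = (1080.00)(53.00) + (1680.00)(4.00) + (360.00)(-14.50) = 58740.00 mm³
ΣAȲ = (1080.00)(6.00) + (1680.00)(117.00) + (360.00)(226.00) = 284400.00 mm³
X̄ = 58740.00 / 3120.00 = 18.83 mm
Ȳ = 284400.00 / 3120.00 = 91.15 mm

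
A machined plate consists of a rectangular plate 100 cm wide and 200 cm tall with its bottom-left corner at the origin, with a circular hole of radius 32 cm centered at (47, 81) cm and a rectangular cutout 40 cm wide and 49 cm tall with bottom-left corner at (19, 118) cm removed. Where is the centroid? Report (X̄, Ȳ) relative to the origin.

plate: A = 100 × 200 = 20000.00, centroid at (50.00, 100.00).
hole 1: A = −π·32² = -3216.99, centroid at (47.00, 81.00).
hole 2: A = −(40 × 49) = -1960.00, centroid at (39.00, 142.50).
ΣA = 14823.01 cm²
ΣAX̄ = (20000.00)(50.00) + (-3216.99)(47.00) + (-1960.00)(39.00) = 772361.43 cm³
ΣAȲ = (20000.00)(100.00) + (-3216.99)(81.00) + (-1960.00)(142.50) = 1460123.74 cm³
X̄ = 772361.43 / 14823.01 = 52.11 cm
Ȳ = 1460123.74 / 14823.01 = 98.50 cm

X̄ = 52.11 cm, Ȳ = 98.50 cm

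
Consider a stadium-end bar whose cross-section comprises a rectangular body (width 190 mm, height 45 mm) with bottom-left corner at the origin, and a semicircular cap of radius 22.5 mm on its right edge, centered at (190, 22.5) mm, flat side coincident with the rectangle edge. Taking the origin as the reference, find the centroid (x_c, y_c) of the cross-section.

rectangular body: A = 190 × 45 = 8550.00, centroid at (95.00, 22.50).
semicircular end: A = ½π·22.5² = 795.22, centroid at (199.55, 22.50).
ΣA = 9345.22 mm²
ΣAx_c = (8550.00)(95.00) + (795.22)(199.55) = 970934.72 mm³
ΣAy_c = (8550.00)(22.50) + (795.22)(22.50) = 210267.35 mm³
x_c = 970934.72 / 9345.22 = 103.90 mm
y_c = 210267.35 / 9345.22 = 22.50 mm

x_c = 103.90 mm, y_c = 22.50 mm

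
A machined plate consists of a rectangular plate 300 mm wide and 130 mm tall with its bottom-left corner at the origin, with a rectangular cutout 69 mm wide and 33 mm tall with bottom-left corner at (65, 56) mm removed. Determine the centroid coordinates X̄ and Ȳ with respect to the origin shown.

Part | A | x̄ᵢ | ȳᵢ | A·x̄ᵢ | A·ȳᵢ
plate | 39000.00 | 150.00 | 65.00 | 5850000.00 | 2535000.00
hole | -2277.00 | 99.50 | 72.50 | -226561.50 | -165082.50
Σ | 36723.00 |  |  | 5623438.50 | 2369917.50
X̄ = 5623438.50 / 36723.00 = 153.13 mm
Ȳ = 2369917.50 / 36723.00 = 64.53 mm

X̄ = 153.13 mm, Ȳ = 64.53 mm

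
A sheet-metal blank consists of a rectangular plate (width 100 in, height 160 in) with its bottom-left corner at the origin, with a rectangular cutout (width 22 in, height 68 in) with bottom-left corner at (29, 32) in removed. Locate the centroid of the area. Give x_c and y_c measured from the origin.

plate: A = 100 × 160 = 16000.00, centroid at (50.00, 80.00).
hole: A = −(22 × 68) = -1496.00, centroid at (40.00, 66.00).
ΣA = 14504.00 in²
ΣAx_c = (16000.00)(50.00) + (-1496.00)(40.00) = 740160.00 in³
ΣAy_c = (16000.00)(80.00) + (-1496.00)(66.00) = 1181264.00 in³
x_c = 740160.00 / 14504.00 = 51.03 in
y_c = 1181264.00 / 14504.00 = 81.44 in

x_c = 51.03 in, y_c = 81.44 in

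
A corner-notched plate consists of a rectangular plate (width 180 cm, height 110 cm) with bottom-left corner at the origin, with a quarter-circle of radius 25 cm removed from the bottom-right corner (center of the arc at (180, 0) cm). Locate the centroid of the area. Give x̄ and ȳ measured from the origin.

plate: A = 180 × 110 = 19800.00, centroid at (90.00, 55.00).
removed quarter-circle: A = −¼π·25² = -490.87, centroid at (169.39, 10.61).
ΣA = 19309.13 cm², ΣAx̄ = 1698851.04 cm³, ΣAȳ = 1083791.67 cm³.
x̄ = 1698851.04/19309.13 = 87.98 cm; ȳ = 1083791.67/19309.13 = 56.13 cm.

x̄ = 87.98 cm, ȳ = 56.13 cm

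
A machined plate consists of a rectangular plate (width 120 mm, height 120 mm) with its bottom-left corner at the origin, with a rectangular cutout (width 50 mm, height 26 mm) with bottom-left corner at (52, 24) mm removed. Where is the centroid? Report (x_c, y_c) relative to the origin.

x_c = 58.31 mm, y_c = 62.28 mm

plate: A = 120 × 120 = 14400.00, centroid at (60.00, 60.00).
hole: A = −(50 × 26) = -1300.00, centroid at (77.00, 37.00).
ΣA = 13100.00 mm², ΣAx_c = 763900.00 mm³, ΣAy_c = 815900.00 mm³.
x_c = 763900.00/13100.00 = 58.31 mm; y_c = 815900.00/13100.00 = 62.28 mm.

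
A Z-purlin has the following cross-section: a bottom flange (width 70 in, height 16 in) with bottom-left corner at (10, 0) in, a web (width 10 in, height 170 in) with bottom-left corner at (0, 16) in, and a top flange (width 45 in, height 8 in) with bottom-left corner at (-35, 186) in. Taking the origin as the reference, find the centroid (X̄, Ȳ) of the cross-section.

bottom flange: A = 70 × 16 = 1120.00, centroid at (45.00, 8.00).
web: A = 10 × 170 = 1700.00, centroid at (5.00, 101.00).
top flange: A = 45 × 8 = 360.00, centroid at (-12.50, 190.00).
ΣA = 3180.00 in²
ΣAX̄ = (1120.00)(45.00) + (1700.00)(5.00) + (360.00)(-12.50) = 54400.00 in³
ΣAȲ = (1120.00)(8.00) + (1700.00)(101.00) + (360.00)(190.00) = 249060.00 in³
X̄ = 54400.00 / 3180.00 = 17.11 in
Ȳ = 249060.00 / 3180.00 = 78.32 in

X̄ = 17.11 in, Ȳ = 78.32 in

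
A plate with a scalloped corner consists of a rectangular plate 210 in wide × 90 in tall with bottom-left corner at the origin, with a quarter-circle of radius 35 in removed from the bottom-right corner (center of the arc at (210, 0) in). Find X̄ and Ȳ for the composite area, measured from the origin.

X̄ = 100.16 in, Ȳ = 46.62 in

plate: A = 210 × 90 = 18900.00, centroid at (105.00, 45.00).
removed quarter-circle: A = −¼π·35² = -962.11, centroid at (195.15, 14.85).
ΣA = 17937.89 in², ΣAX̄ = 1796747.99 in³, ΣAȲ = 836208.33 in³.
X̄ = 1796747.99/17937.89 = 100.16 in; Ȳ = 836208.33/17937.89 = 46.62 in.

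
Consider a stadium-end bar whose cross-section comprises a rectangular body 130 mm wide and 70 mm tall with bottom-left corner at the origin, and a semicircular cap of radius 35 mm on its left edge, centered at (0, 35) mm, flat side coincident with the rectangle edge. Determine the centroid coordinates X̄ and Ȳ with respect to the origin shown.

X̄ = 51.06 mm, Ȳ = 35.00 mm

Part | A | x̄ᵢ | ȳᵢ | A·x̄ᵢ | A·ȳᵢ
rectangular body | 9100.00 | 65.00 | 35.00 | 591500.00 | 318500.00
semicircular end | 1924.23 | -14.85 | 35.00 | -28583.33 | 67347.89
Σ | 11024.23 |  |  | 562916.67 | 385847.89
X̄ = 562916.67 / 11024.23 = 51.06 mm
Ȳ = 385847.89 / 11024.23 = 35.00 mm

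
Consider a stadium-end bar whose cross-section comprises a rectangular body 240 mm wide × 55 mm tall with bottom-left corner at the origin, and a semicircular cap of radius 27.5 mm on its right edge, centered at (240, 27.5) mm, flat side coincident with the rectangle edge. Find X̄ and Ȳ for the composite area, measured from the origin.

Part | A | x̄ᵢ | ȳᵢ | A·x̄ᵢ | A·ȳᵢ
rectangular body | 13200.00 | 120.00 | 27.50 | 1584000.00 | 363000.00
semicircular end | 1187.91 | 251.67 | 27.50 | 298964.12 | 32667.65
Σ | 14387.91 |  |  | 1882964.12 | 395667.65
X̄ = 1882964.12 / 14387.91 = 130.87 mm
Ȳ = 395667.65 / 14387.91 = 27.50 mm

X̄ = 130.87 mm, Ȳ = 27.50 mm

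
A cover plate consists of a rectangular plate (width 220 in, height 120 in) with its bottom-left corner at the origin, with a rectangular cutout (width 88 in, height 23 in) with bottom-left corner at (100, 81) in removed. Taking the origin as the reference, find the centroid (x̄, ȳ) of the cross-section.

Part | A | x̄ᵢ | ȳᵢ | A·x̄ᵢ | A·ȳᵢ
plate | 26400.00 | 110.00 | 60.00 | 2904000.00 | 1584000.00
hole | -2024.00 | 144.00 | 92.50 | -291456.00 | -187220.00
Σ | 24376.00 |  |  | 2612544.00 | 1396780.00
x̄ = 2612544.00 / 24376.00 = 107.18 in
ȳ = 1396780.00 / 24376.00 = 57.30 in

x̄ = 107.18 in, ȳ = 57.30 in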